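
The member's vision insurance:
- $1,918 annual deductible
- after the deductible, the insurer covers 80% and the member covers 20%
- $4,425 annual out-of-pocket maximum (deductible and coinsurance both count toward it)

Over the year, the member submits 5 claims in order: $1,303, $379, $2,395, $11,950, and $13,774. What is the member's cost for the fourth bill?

Bill 1, $1,303: all of it applies to the deductible. Cost to member: $1,303. OOP to date $1,303.
Bill 2, $379: all of it applies to the deductible. Member pays $379; OOP now $1,682.
Bill 3, $2,395: deductible takes $236, $2,159 remains; 20% of $2,159 = $431.80. Cost to member: $667.80. OOP to date $2,349.80.
Bill 4, $11,950: 20% coinsurance on $11,950 = $2,390. OOP would hit $4,739.80 > $4,425, so the cap limits the member to $4,425 − $2,349.80 = $2,075.20.

$2,075.20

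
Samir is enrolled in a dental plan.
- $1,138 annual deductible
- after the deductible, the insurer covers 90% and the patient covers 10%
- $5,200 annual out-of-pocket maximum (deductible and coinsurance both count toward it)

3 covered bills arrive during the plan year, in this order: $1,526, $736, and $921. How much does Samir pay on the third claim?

Claim 1 — $1,526: $1,138 to deductible, leaving $388; patient's 10% is $38.80. Cost to patient: $1,176.80. OOP to date $1,176.80.
Claim 2 — $736: deductible already satisfied, so patient's share is 10% × $736 = $73.60. Patient pays $73.60; OOP now $1,250.40.
Claim 3 — $921: deductible already satisfied, so patient's share is 10% × $921 = $92.10. Patient owes $92.10 (running OOP $1,342.50).

$92.10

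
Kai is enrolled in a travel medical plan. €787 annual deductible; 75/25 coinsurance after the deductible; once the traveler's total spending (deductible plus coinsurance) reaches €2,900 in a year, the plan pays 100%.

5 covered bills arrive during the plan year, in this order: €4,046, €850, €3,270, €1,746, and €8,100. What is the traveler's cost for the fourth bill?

Claim 1 — €4,046: €787 to deductible, leaving €3,259; traveler's 25% is €814.75. Traveler pays €1,601.75; OOP now €1,601.75.
Claim 2 — €850: 25% coinsurance on €850 = €212.50. Traveler pays €212.50; OOP now €1,814.25.
Claim 3 — €3,270: deductible met; 25% of €3,270 = €817.50. Traveler pays €817.50; OOP now €2,631.75.
Claim 4 — €1,746: deductible already satisfied, so traveler's share is 25% × €1,746 = €436.50. Adding that to €2,631.75 gives €3,068.25, past the €2,900 cap; traveler pays only €2,900 − €2,631.75 = €268.25.

€268.25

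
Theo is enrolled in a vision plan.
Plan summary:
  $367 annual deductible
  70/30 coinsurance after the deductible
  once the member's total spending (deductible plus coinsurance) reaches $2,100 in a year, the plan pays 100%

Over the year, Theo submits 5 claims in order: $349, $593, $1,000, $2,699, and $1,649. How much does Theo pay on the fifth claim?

Bill 1, $349: fully absorbed by the deductible. Cost to member: $349. OOP to date $349.
Bill 2, $593: $18 to deductible, leaving $575; 30% of $575 = $172.50. Member owes $190.50 (running OOP $539.50).
Bill 3, $1,000: deductible already satisfied, so member's share is 30% × $1,000 = $300. Member owes $300 (running OOP $839.50).
Bill 4, $2,699: deductible already satisfied, so member's share is 30% × $2,699 = $809.70. Cost to member: $809.70. OOP to date $1,649.20.
Bill 5, $1,649: deductible met; 30% of $1,649 = $494.70. OOP would hit $2,143.90 > $2,100, so the cap limits the member to $2,100 − $1,649.20 = $450.80.

$450.80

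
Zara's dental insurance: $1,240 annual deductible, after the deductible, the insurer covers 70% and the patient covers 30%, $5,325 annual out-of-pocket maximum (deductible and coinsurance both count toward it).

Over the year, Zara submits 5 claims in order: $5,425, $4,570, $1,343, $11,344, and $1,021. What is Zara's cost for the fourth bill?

$1,055.60

Bill 1, $5,425: $1,240 finishes the deductible; $4,185 goes to coinsurance; coinsurance $4,185 × 30% = $1,255.50. Patient pays $2,495.50; OOP now $2,495.50.
Bill 2, $4,570: deductible already satisfied, so patient's share is 30% × $4,570 = $1,371. Patient owes $1,371 (running OOP $3,866.50).
Bill 3, $1,343: 30% coinsurance on $1,343 = $402.90. Cost to patient: $402.90. OOP to date $4,269.40.
Bill 4, $11,344: 30% coinsurance on $11,344 = $3,403.20. Adding that to $4,269.40 gives $7,672.60, past the $5,325 cap; patient pays only $5,325 − $4,269.40 = $1,055.60.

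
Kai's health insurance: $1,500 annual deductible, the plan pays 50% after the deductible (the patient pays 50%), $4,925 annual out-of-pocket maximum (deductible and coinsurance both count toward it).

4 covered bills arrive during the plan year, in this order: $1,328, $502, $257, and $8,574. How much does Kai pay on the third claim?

$128.50

Bill 1, $1,328: fully absorbed by the deductible. Patient owes $1,328 (running OOP $1,328).
Bill 2, $502: deductible takes $172, $330 remains; 50% of $330 = $165. Patient pays $337; OOP now $1,665.
Bill 3, $257: 50% coinsurance on $257 = $128.50. Cost to patient: $128.50. OOP to date $1,793.50.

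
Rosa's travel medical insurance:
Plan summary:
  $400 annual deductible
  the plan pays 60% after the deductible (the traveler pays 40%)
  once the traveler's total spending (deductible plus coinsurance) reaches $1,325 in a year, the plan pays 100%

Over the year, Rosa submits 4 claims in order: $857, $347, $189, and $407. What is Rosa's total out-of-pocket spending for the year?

$960

Bill 1, $857: deductible takes $400, $457 remains; 40% of $457 = $182.80. Traveler owes $582.80 (running OOP $582.80).
Bill 2, $347: deductible already satisfied, so traveler's share is 40% × $347 = $138.80. Traveler pays $138.80; OOP now $721.60.
Bill 3, $189: deductible met; 40% of $189 = $75.60. Cost to traveler: $75.60. OOP to date $797.20.
Bill 4, $407: deductible already satisfied, so traveler's share is 40% × $407 = $162.80. Traveler owes $162.80 (running OOP $960).
Summing the traveler's payments: $582.80 + $138.80 + $75.60 + $162.80 = $960.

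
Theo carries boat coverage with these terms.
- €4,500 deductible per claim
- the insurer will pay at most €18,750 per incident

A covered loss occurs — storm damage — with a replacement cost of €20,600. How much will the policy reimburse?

Subtract the deductible: €20,600 − €4,500 = €16,100.
That's under the €18,750 cap, so the insurer reimburses the full €16,100.

€16,100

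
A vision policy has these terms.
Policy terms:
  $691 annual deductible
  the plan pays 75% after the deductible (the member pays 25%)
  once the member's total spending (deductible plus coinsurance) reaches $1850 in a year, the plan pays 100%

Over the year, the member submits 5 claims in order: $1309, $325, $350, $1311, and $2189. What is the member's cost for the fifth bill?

Claim 1 ($1309): $691 finishes the deductible; $618 goes to coinsurance; 25% of $618 = $154.50. Member owes $845.50 (running OOP $845.50).
Claim 2 ($325): deductible already satisfied, so member's share is 25% × $325 = $81.25. Cost to member: $81.25. OOP to date $926.75.
Claim 3 ($350): deductible met; 25% of $350 = $87.50. Cost to member: $87.50. OOP to date $1014.25.
Claim 4 ($1311): deductible already satisfied, so member's share is 25% × $1311 = $327.75. Cost to member: $327.75. OOP to date $1342.
Claim 5 ($2189): deductible already satisfied, so member's share is 25% × $2189 = $547.25. That would push OOP to $1889.25, over the $1850 cap, so member pays $1850 − $1342 = $508.

$508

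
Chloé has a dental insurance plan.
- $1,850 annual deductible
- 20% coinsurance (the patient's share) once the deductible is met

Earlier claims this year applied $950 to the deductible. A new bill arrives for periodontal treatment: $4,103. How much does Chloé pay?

$1,540.60

Deductible still to meet: $1,850 − $950 = $900.
That leaves $4,103 − $900 = $3,203 for coinsurance.
Coinsurance: $3,203 × 20% = $640.60.
That puts the patient's cost at $900 + $640.60 = $1,540.60.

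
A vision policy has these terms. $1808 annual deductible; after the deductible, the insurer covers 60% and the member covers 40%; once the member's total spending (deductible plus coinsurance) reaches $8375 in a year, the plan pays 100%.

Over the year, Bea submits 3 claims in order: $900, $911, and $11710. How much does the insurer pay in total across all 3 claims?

Bill 1, $900: entire amount goes to the deductible. Cost to member: $900. OOP to date $900. Plan pays $900 − $900 = $0.
Bill 2, $911: deductible takes $908, $3 remains; 40% of $3 = $1.20. Member owes $909.20 (running OOP $1809.20). Insurer: $911 − $909.20 = $1.80.
Bill 3, $11710: deductible met; 40% of $11710 = $4684. Member owes $4684 (running OOP $6493.20). Insurer: $11710 − $4684 = $7026.
Insurer total: $0 + $1.80 + $7026 = $7027.80.

$7027.80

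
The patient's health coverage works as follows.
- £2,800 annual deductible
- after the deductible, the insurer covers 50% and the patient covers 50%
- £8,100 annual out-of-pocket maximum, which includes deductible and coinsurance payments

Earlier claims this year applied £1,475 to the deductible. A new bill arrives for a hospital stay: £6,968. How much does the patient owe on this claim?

Remaining deductible: £2,800 − £1,475 = £1,325.
After the £1,325 deductible portion, £6,968 − £1,325 = £5,643 is subject to coinsurance.
Patient's 50% share of £5,643 is £2,821.50.
That puts the patient's cost at £1,325 + £2,821.50 = £4,146.50 before any cap.
Cumulative spending £1,475 + £4,146.50 = £5,621.50 stays under the £8,100 maximum.

£4,146.50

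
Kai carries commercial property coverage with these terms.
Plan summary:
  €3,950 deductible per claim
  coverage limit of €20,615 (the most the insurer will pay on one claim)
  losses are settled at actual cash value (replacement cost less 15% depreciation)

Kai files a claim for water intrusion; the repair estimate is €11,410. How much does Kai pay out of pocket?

Actual cash value after 15% depreciation: €11,410 × 85% = €9,698.50.
After the deductible, €9,698.50 − €3,950 = €5,748.50 remains.
€5,748.50 is within the €20,615 limit, so the insurer pays €5,748.50.
Out of pocket: €11,410 − €5,748.50 = €5,661.50.

€5,661.50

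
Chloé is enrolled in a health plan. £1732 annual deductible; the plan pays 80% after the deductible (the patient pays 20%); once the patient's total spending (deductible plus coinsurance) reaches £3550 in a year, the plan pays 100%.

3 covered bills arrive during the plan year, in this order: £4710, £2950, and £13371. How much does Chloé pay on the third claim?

£632.40

#1 (£4710): deductible takes £1732, £2978 remains; coinsurance £2978 × 20% = £595.60. Cost to patient: £2327.60. OOP to date £2327.60.
#2 (£2950): deductible already satisfied, so patient's share is 20% × £2950 = £590. Cost to patient: £590. OOP to date £2917.60.
#3 (£13371): deductible already satisfied, so patient's share is 20% × £13371 = £2674.20. OOP would hit £5591.80 > £3550, so the cap limits the patient to £3550 − £2917.60 = £632.40.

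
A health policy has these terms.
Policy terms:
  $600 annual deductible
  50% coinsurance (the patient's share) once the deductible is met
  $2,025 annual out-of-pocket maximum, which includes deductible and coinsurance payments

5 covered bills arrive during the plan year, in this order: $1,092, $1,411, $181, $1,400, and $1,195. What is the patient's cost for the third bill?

$90.50

Claim 1 — $1,092: $600 finishes the deductible; $492 goes to coinsurance; coinsurance $492 × 50% = $246. Patient owes $846 (running OOP $846).
Claim 2 — $1,411: 50% coinsurance on $1,411 = $705.50. Cost to patient: $705.50. OOP to date $1,551.50.
Claim 3 — $181: 50% coinsurance on $181 = $90.50. Patient owes $90.50 (running OOP $1,642).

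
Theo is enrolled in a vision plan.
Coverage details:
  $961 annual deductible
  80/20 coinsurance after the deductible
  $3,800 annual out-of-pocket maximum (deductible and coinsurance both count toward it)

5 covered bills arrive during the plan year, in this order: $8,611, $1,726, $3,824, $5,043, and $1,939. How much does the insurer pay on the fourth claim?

#1 ($8,611): $961 finishes the deductible; $7,650 goes to coinsurance; member's 20% is $1,530. Member pays $2,491; OOP now $2,491. Plan pays $8,611 − $2,491 = $6,120.
#2 ($1,726): deductible met; 20% of $1,726 = $345.20. Member pays $345.20; OOP now $2,836.20. Insurer: $1,726 − $345.20 = $1,380.80.
#3 ($3,824): 20% coinsurance on $3,824 = $764.80. Member pays $764.80; OOP now $3,601. Insurer: $3,824 − $764.80 = $3,059.20.
#4 ($5,043): 20% coinsurance on $5,043 = $1,008.60. Adding that to $3,601 gives $4,609.60, past the $3,800 cap; member pays only $3,800 − $3,601 = $199. Insurer: $5,043 − $199 = $4,844.

$4,844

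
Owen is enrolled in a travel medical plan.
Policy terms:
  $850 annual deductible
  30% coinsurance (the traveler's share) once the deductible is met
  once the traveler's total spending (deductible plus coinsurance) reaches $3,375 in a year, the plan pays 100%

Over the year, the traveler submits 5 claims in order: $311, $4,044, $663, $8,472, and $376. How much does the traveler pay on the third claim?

$198.90

Claim 1 ($311): all of it applies to the deductible. Traveler pays $311; OOP now $311.
Claim 2 ($4,044): deductible takes $539, $3,505 remains; traveler's 30% is $1,051.50. Cost to traveler: $1,590.50. OOP to date $1,901.50.
Claim 3 ($663): deductible met; 30% of $663 = $198.90. Traveler pays $198.90; OOP now $2,100.40.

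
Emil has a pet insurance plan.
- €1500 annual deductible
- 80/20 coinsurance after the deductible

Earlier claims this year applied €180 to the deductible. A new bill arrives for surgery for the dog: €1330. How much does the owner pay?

€1322

Deductible still to meet: €1500 − €180 = €1320.
The remaining €10 (= €1330 − €1320) moves to coinsurance.
Owner's 20% share of €10 is €2.
That puts the owner's cost at €1320 + €2 = €1322.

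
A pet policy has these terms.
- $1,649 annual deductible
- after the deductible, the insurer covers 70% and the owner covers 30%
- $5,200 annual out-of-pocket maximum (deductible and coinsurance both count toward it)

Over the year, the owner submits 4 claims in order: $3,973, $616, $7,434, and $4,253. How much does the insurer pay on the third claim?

$5,203.80

Bill 1, $3,973: $1,649 finishes the deductible; $2,324 goes to coinsurance; owner's 30% is $697.20. Owner owes $2,346.20 (running OOP $2,346.20). Plan pays $3,973 − $2,346.20 = $1,626.80.
Bill 2, $616: deductible met; 30% of $616 = $184.80. Owner pays $184.80; OOP now $2,531. Plan pays $616 − $184.80 = $431.20.
Bill 3, $7,434: 30% coinsurance on $7,434 = $2,230.20. Cost to owner: $2,230.20. OOP to date $4,761.20. Plan pays $7,434 − $2,230.20 = $5,203.80.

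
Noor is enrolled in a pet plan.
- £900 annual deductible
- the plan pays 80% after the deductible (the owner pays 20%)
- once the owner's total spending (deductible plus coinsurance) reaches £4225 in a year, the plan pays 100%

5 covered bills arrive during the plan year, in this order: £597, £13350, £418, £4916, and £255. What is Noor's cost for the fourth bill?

Claim 1 — £597: all of it applies to the deductible. Cost to owner: £597. OOP to date £597.
Claim 2 — £13350: £303 finishes the deductible; £13047 goes to coinsurance; owner's 20% is £2609.40. Owner pays £2912.40; OOP now £3509.40.
Claim 3 — £418: deductible met; 20% of £418 = £83.60. Owner owes £83.60 (running OOP £3593).
Claim 4 — £4916: 20% coinsurance on £4916 = £983.20. OOP would hit £4576.20 > £4225, so the cap limits the owner to £4225 − £3593 = £632.

£632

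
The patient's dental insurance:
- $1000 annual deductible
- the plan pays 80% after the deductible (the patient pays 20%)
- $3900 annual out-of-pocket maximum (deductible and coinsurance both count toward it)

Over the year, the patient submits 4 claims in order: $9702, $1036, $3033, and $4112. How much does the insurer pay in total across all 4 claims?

#1 ($9702): deductible takes $1000, $8702 remains; 20% of $8702 = $1740.40. Cost to patient: $2740.40. OOP to date $2740.40. Insurer: $9702 − $2740.40 = $6961.60.
#2 ($1036): 20% coinsurance on $1036 = $207.20. Patient owes $207.20 (running OOP $2947.60). Plan pays $1036 − $207.20 = $828.80.
#3 ($3033): deductible already satisfied, so patient's share is 20% × $3033 = $606.60. Cost to patient: $606.60. OOP to date $3554.20. Plan pays $3033 − $606.60 = $2426.40.
#4 ($4112): deductible already satisfied, so patient's share is 20% × $4112 = $822.40. Adding that to $3554.20 gives $4376.60, past the $3900 cap; patient pays only $3900 − $3554.20 = $345.80. Insurer: $4112 − $345.80 = $3766.20.
Insurer total: $6961.60 + $828.80 + $2426.40 + $3766.20 = $13983.

$13983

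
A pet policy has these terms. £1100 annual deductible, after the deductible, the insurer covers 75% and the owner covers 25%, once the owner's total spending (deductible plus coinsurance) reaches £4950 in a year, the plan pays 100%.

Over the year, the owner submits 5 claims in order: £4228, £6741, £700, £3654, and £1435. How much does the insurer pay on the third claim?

Bill 1, £4228: £1100 to deductible, leaving £3128; coinsurance £3128 × 25% = £782. Cost to owner: £1882. OOP to date £1882. Plan pays £4228 − £1882 = £2346.
Bill 2, £6741: deductible already satisfied, so owner's share is 25% × £6741 = £1685.25. Cost to owner: £1685.25. OOP to date £3567.25. Plan pays £6741 − £1685.25 = £5055.75.
Bill 3, £700: 25% coinsurance on £700 = £175. Owner owes £175 (running OOP £3742.25). Insurer: £700 − £175 = £525.

£525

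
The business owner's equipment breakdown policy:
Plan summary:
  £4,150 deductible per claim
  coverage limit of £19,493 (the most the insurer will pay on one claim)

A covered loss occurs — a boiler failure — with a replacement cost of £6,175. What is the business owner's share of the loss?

£4,150

Less the £4,150 deductible: £6,175 − £4,150 = £2,025.
£2,025 ≤ £19,493, so the limit doesn't bind; insurer pays £2,025.
The business owner bears the rest of the original loss: £6,175 − £2,025 = £4,150.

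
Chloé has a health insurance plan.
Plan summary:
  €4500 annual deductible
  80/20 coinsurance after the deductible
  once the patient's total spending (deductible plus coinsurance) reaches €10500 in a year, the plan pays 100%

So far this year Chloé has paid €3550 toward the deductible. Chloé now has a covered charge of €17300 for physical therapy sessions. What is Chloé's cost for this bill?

€4220

Remaining deductible: €4500 − €3550 = €950.
That leaves €17300 − €950 = €16350 for coinsurance.
20% of €16350 = €3270 falls to the patient.
That puts the patient's cost at €950 + €3270 = €4220 before any cap.
Cumulative spending €3550 + €4220 = €7770 stays under the €10500 maximum.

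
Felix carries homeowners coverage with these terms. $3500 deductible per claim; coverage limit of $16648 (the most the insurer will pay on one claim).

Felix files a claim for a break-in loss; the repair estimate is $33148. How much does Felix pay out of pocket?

$16500

Subtract the deductible: $33148 − $3500 = $29648.
$29648 exceeds the $16648 limit, so the insurer pays the limit: $16648.
Homeowner's share is the uncovered remainder: $33148 − $16648 = $16500.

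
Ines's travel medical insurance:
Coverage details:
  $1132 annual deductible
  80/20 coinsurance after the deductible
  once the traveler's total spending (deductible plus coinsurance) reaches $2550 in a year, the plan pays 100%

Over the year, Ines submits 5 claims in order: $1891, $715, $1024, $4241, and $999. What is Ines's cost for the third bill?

$204.80

Claim 1 — $1891: deductible takes $1132, $759 remains; coinsurance $759 × 20% = $151.80. Traveler owes $1283.80 (running OOP $1283.80).
Claim 2 — $715: 20% coinsurance on $715 = $143. Traveler owes $143 (running OOP $1426.80).
Claim 3 — $1024: 20% coinsurance on $1024 = $204.80. Traveler owes $204.80 (running OOP $1631.60).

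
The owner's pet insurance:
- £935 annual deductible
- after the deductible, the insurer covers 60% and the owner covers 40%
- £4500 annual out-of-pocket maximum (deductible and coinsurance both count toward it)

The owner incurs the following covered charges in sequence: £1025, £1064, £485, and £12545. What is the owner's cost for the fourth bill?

£2909.40

#1 (£1025): £935 finishes the deductible; £90 goes to coinsurance; 40% of £90 = £36. Owner pays £971; OOP now £971.
#2 (£1064): 40% coinsurance on £1064 = £425.60. Cost to owner: £425.60. OOP to date £1396.60.
#3 (£485): deductible already satisfied, so owner's share is 40% × £485 = £194. Owner pays £194; OOP now £1590.60.
#4 (£12545): deductible met; 40% of £12545 = £5018. OOP would hit £6608.60 > £4500, so the cap limits the owner to £4500 − £1590.60 = £2909.40.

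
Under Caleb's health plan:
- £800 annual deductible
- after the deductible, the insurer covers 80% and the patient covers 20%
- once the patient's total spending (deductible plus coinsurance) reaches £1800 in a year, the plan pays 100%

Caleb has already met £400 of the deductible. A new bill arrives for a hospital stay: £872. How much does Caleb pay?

Deductible still to meet: £800 − £400 = £400.
That leaves £872 − £400 = £472 for coinsurance.
Coinsurance: £472 × 20% = £94.40.
So the patient owes £400 + £94.40 = £494.40 before any cap.
Cumulative spending £400 + £494.40 = £894.40 stays under the £1800 maximum.

£494.40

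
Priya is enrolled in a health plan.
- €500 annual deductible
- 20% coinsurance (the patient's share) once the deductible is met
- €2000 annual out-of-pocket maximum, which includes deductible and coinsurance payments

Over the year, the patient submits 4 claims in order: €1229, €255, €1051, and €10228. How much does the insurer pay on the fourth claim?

Bill 1, €1229: €500 to deductible, leaving €729; patient's 20% is €145.80. Cost to patient: €645.80. OOP to date €645.80. Plan pays €1229 − €645.80 = €583.20.
Bill 2, €255: deductible met; 20% of €255 = €51. Patient pays €51; OOP now €696.80. Plan pays €255 − €51 = €204.
Bill 3, €1051: deductible met; 20% of €1051 = €210.20. Patient pays €210.20; OOP now €907. Plan pays €1051 − €210.20 = €840.80.
Bill 4, €10228: deductible met; 20% of €10228 = €2045.60. That would push OOP to €2952.60, over the €2000 cap, so patient pays €2000 − €907 = €1093. Insurer: €10228 − €1093 = €9135.

€9135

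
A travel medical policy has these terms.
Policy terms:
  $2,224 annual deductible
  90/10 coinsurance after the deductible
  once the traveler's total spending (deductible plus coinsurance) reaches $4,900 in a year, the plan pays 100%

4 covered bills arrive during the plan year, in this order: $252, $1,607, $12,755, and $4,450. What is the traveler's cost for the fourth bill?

#1 ($252): fully absorbed by the deductible. Traveler pays $252; OOP now $252.
#2 ($1,607): fully absorbed by the deductible. Cost to traveler: $1,607. OOP to date $1,859.
#3 ($12,755): $365 finishes the deductible; $12,390 goes to coinsurance; coinsurance $12,390 × 10% = $1,239. Cost to traveler: $1,604. OOP to date $3,463.
#4 ($4,450): deductible already satisfied, so traveler's share is 10% × $4,450 = $445. Traveler pays $445; OOP now $3,908.

$445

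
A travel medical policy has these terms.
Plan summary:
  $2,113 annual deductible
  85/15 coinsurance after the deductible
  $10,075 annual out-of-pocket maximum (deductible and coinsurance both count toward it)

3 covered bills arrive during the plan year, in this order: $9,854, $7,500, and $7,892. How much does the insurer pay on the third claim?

$6,708.20

Claim 1 ($9,854): $2,113 finishes the deductible; $7,741 goes to coinsurance; coinsurance $7,741 × 15% = $1,161.15. Traveler pays $3,274.15; OOP now $3,274.15. Insurer: $9,854 − $3,274.15 = $6,579.85.
Claim 2 ($7,500): deductible met; 15% of $7,500 = $1,125. Cost to traveler: $1,125. OOP to date $4,399.15. Insurer: $7,500 − $1,125 = $6,375.
Claim 3 ($7,892): deductible met; 15% of $7,892 = $1,183.80. Traveler pays $1,183.80; OOP now $5,582.95. Plan pays $7,892 − $1,183.80 = $6,708.20.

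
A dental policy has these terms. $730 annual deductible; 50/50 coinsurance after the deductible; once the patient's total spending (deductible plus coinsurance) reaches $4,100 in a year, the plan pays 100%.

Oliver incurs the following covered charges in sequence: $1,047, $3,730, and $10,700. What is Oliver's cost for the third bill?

Bill 1, $1,047: $730 finishes the deductible; $317 goes to coinsurance; 50% of $317 = $158.50. Patient owes $888.50 (running OOP $888.50).
Bill 2, $3,730: deductible already satisfied, so patient's share is 50% × $3,730 = $1,865. Patient pays $1,865; OOP now $2,753.50.
Bill 3, $10,700: 50% coinsurance on $10,700 = $5,350. That would push OOP to $8,103.50, over the $4,100 cap, so patient pays $4,100 − $2,753.50 = $1,346.50.

$1,346.50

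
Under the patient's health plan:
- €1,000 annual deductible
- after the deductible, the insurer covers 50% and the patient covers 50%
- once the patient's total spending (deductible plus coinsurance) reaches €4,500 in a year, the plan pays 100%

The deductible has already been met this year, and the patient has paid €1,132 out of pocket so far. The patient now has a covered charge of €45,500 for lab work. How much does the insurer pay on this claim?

The deductible is already satisfied, so the full bill goes to coinsurance.
Coinsurance: €45,500 × 50% = €22,750.
Adding €22,750 to the €1,132 already spent would give €23,882, which exceeds the €4,500 cap; the patient pays just €4,500 − €1,132 = €3,368.
Insurer pays the balance: €45,500 − €3,368 = €42,132.

€42,132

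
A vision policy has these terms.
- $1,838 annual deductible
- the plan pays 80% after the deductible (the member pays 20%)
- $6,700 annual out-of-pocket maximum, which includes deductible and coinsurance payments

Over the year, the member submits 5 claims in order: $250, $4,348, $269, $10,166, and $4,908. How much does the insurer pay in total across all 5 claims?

Claim 1 ($250): entire amount goes to the deductible. Cost to member: $250. OOP to date $250. Plan pays $250 − $250 = $0.
Claim 2 ($4,348): $1,588 to deductible, leaving $2,760; member's 20% is $552. Member owes $2,140 (running OOP $2,390). Plan pays $4,348 − $2,140 = $2,208.
Claim 3 ($269): 20% coinsurance on $269 = $53.80. Cost to member: $53.80. OOP to date $2,443.80. Insurer: $269 − $53.80 = $215.20.
Claim 4 ($10,166): deductible met; 20% of $10,166 = $2,033.20. Member owes $2,033.20 (running OOP $4,477). Plan pays $10,166 − $2,033.20 = $8,132.80.
Claim 5 ($4,908): 20% coinsurance on $4,908 = $981.60. Cost to member: $981.60. OOP to date $5,458.60. Plan pays $4,908 − $981.60 = $3,926.40.
Insurer total = bills − member's total = $19,941 − $5,458.60 = $14,482.40.

$14,482.40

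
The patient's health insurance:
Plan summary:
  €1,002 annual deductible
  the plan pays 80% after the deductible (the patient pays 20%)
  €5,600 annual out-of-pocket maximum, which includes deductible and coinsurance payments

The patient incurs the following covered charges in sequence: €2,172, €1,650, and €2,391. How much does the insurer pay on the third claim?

€1,912.80

Bill 1, €2,172: €1,002 to deductible, leaving €1,170; patient's 20% is €234. Cost to patient: €1,236. OOP to date €1,236. Insurer: €2,172 − €1,236 = €936.
Bill 2, €1,650: deductible met; 20% of €1,650 = €330. Patient pays €330; OOP now €1,566. Insurer: €1,650 − €330 = €1,320.
Bill 3, €2,391: deductible met; 20% of €2,391 = €478.20. Patient pays €478.20; OOP now €2,044.20. Plan pays €2,391 − €478.20 = €1,912.80.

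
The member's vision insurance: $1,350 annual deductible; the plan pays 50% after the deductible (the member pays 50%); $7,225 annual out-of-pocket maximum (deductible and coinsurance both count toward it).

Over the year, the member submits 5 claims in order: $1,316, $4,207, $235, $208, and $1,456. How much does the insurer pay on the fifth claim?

$728

Claim 1 — $1,316: all of it applies to the deductible. Member owes $1,316 (running OOP $1,316). Plan pays $1,316 − $1,316 = $0.
Claim 2 — $4,207: deductible takes $34, $4,173 remains; 50% of $4,173 = $2,086.50. Member pays $2,120.50; OOP now $3,436.50. Insurer: $4,207 − $2,120.50 = $2,086.50.
Claim 3 — $235: 50% coinsurance on $235 = $117.50. Member owes $117.50 (running OOP $3,554). Plan pays $235 − $117.50 = $117.50.
Claim 4 — $208: deductible met; 50% of $208 = $104. Member owes $104 (running OOP $3,658). Insurer: $208 − $104 = $104.
Claim 5 — $1,456: deductible met; 50% of $1,456 = $728. Member owes $728 (running OOP $4,386). Plan pays $1,456 − $728 = $728.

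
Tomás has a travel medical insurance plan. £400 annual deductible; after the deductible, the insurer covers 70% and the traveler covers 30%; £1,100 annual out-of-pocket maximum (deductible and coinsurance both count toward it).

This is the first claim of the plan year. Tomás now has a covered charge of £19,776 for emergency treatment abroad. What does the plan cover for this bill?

£18,676

Nothing has been paid toward the £400 deductible, so the first £400 of this charge is applied there.
That leaves £19,776 − £400 = £19,376 for coinsurance.
30% of £19,376 = £5,812.80 falls to the traveler.
That puts the traveler's cost at £400 + £5,812.80 = £6,212.80 before any cap.
Year-to-date out-of-pocket would reach £0 + £6,212.80 = £6,212.80, above the £1,100 maximum, so the traveler pays only £1,100 − £0 = £1,100.
The plan picks up £19,776 − £1,100 = £18,676.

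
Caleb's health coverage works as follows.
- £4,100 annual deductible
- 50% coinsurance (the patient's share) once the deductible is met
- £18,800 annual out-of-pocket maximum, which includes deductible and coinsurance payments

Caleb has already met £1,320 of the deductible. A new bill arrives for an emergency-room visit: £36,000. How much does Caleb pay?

£17,480

£1,320 of the £4,100 deductible is already met, leaving £2,780.
The remaining £33,220 (= £36,000 − £2,780) moves to coinsurance.
50% of £33,220 = £16,610 falls to the patient.
Patient responsibility before any cap: £2,780 + £16,610 = £19,390.
Adding £19,390 to the £1,320 already spent would give £20,710, which exceeds the £18,800 cap; the patient pays just £18,800 − £1,320 = £17,480.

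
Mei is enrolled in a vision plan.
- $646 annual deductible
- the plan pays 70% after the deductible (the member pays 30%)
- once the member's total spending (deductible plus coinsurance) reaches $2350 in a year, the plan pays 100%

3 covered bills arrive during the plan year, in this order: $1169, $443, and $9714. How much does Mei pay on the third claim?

#1 ($1169): $646 to deductible, leaving $523; coinsurance $523 × 30% = $156.90. Cost to member: $802.90. OOP to date $802.90.
#2 ($443): deductible already satisfied, so member's share is 30% × $443 = $132.90. Member owes $132.90 (running OOP $935.80).
#3 ($9714): deductible already satisfied, so member's share is 30% × $9714 = $2914.20. That would push OOP to $3850, over the $2350 cap, so member pays $2350 − $935.80 = $1414.20.

$1414.20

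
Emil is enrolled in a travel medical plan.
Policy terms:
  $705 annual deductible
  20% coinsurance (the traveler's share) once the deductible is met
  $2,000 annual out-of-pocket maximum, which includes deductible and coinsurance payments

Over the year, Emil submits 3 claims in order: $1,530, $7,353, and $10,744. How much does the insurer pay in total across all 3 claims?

$17,627

Claim 1 — $1,530: $705 finishes the deductible; $825 goes to coinsurance; traveler's 20% is $165. Traveler owes $870 (running OOP $870). Plan pays $1,530 − $870 = $660.
Claim 2 — $7,353: deductible already satisfied, so traveler's share is 20% × $7,353 = $1,470.60. That would push OOP to $2,340.60, over the $2,000 cap, so traveler pays $2,000 − $870 = $1,130. Plan pays $7,353 − $1,130 = $6,223.
Claim 3 — $10,744: deductible already satisfied, so traveler's share is 20% × $10,744 = $2,148.80. Adding that to $2,000 gives $4,148.80, past the $2,000 cap; traveler pays only $2,000 − $2,000 = $0. Insurer: $10,744 − $0 = $10,744.
Insurer total: $660 + $6,223 + $10,744 = $17,627.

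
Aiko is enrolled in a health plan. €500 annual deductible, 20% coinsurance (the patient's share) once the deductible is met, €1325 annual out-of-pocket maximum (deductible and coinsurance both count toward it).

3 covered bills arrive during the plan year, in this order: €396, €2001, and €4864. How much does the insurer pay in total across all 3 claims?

Claim 1 — €396: fully absorbed by the deductible. Patient owes €396 (running OOP €396). Plan pays €396 − €396 = €0.
Claim 2 — €2001: €104 finishes the deductible; €1897 goes to coinsurance; coinsurance €1897 × 20% = €379.40. Patient pays €483.40; OOP now €879.40. Plan pays €2001 − €483.40 = €1517.60.
Claim 3 — €4864: deductible already satisfied, so patient's share is 20% × €4864 = €972.80. OOP would hit €1852.20 > €1325, so the cap limits the patient to €1325 − €879.40 = €445.60. Plan pays €4864 − €445.60 = €4418.40.
Insurer total: €0 + €1517.60 + €4418.40 = €5936.

€5936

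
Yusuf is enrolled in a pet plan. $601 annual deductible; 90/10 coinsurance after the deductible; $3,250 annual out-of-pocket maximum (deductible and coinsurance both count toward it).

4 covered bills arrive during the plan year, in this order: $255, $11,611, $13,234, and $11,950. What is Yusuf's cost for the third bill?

$1,323.40

Claim 1 — $255: fully absorbed by the deductible. Owner owes $255 (running OOP $255).
Claim 2 — $11,611: deductible takes $346, $11,265 remains; coinsurance $11,265 × 10% = $1,126.50. Cost to owner: $1,472.50. OOP to date $1,727.50.
Claim 3 — $13,234: deductible already satisfied, so owner's share is 10% × $13,234 = $1,323.40. Cost to owner: $1,323.40. OOP to date $3,050.90.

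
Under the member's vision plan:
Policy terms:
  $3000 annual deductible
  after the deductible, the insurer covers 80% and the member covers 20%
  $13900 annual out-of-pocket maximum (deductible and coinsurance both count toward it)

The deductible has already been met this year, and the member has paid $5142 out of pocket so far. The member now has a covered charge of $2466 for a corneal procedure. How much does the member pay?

With the deductible met, the entire $2466 is subject to coinsurance.
Coinsurance: $2466 × 20% = $493.20.
Total out-of-pocket so far would be $5142 + $493.20 = $5635.20, below the $13900 cap — no reduction.

$493.20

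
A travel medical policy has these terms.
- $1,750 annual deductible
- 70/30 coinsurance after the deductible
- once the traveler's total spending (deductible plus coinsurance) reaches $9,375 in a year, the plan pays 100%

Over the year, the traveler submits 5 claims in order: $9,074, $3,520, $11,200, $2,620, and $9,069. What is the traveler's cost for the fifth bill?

Bill 1, $9,074: deductible takes $1,750, $7,324 remains; 30% of $7,324 = $2,197.20. Traveler owes $3,947.20 (running OOP $3,947.20).
Bill 2, $3,520: 30% coinsurance on $3,520 = $1,056. Traveler owes $1,056 (running OOP $5,003.20).
Bill 3, $11,200: 30% coinsurance on $11,200 = $3,360. Traveler owes $3,360 (running OOP $8,363.20).
Bill 4, $2,620: deductible already satisfied, so traveler's share is 30% × $2,620 = $786. Traveler owes $786 (running OOP $9,149.20).
Bill 5, $9,069: 30% coinsurance on $9,069 = $2,720.70. That would push OOP to $11,869.90, over the $9,375 cap, so traveler pays $9,375 − $9,149.20 = $225.80.

$225.80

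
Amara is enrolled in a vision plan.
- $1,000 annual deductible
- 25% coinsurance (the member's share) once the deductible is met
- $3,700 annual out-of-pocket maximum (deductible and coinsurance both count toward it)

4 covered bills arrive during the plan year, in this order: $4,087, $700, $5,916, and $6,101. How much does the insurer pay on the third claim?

$4,437

Bill 1, $4,087: deductible takes $1,000, $3,087 remains; coinsurance $3,087 × 25% = $771.75. Member pays $1,771.75; OOP now $1,771.75. Insurer: $4,087 − $1,771.75 = $2,315.25.
Bill 2, $700: 25% coinsurance on $700 = $175. Cost to member: $175. OOP to date $1,946.75. Plan pays $700 − $175 = $525.
Bill 3, $5,916: deductible already satisfied, so member's share is 25% × $5,916 = $1,479. Member pays $1,479; OOP now $3,425.75. Insurer: $5,916 − $1,479 = $4,437.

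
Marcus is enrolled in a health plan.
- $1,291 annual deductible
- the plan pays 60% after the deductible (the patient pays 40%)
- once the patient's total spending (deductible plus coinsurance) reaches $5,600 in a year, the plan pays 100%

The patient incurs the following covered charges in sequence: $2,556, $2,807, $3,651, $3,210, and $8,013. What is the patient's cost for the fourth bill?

$1,219.80

Bill 1, $2,556: $1,291 finishes the deductible; $1,265 goes to coinsurance; patient's 40% is $506. Patient pays $1,797; OOP now $1,797.
Bill 2, $2,807: 40% coinsurance on $2,807 = $1,122.80. Patient owes $1,122.80 (running OOP $2,919.80).
Bill 3, $3,651: deductible already satisfied, so patient's share is 40% × $3,651 = $1,460.40. Patient pays $1,460.40; OOP now $4,380.20.
Bill 4, $3,210: deductible met; 40% of $3,210 = $1,284. OOP would hit $5,664.20 > $5,600, so the cap limits the patient to $5,600 − $4,380.20 = $1,219.80.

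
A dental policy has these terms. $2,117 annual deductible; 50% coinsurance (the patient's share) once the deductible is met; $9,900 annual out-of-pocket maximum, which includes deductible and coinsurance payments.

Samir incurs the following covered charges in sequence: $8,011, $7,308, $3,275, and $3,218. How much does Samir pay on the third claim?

Claim 1 ($8,011): $2,117 to deductible, leaving $5,894; coinsurance $5,894 × 50% = $2,947. Patient pays $5,064; OOP now $5,064.
Claim 2 ($7,308): deductible met; 50% of $7,308 = $3,654. Patient pays $3,654; OOP now $8,718.
Claim 3 ($3,275): deductible met; 50% of $3,275 = $1,637.50. That would push OOP to $10,355.50, over the $9,900 cap, so patient pays $9,900 − $8,718 = $1,182.

$1,182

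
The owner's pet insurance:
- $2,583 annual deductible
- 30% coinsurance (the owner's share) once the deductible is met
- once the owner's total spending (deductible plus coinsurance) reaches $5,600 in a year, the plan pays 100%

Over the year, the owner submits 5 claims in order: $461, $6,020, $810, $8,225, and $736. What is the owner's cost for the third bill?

$243

Bill 1, $461: fully absorbed by the deductible. Owner owes $461 (running OOP $461).
Bill 2, $6,020: $2,122 finishes the deductible; $3,898 goes to coinsurance; coinsurance $3,898 × 30% = $1,169.40. Owner owes $3,291.40 (running OOP $3,752.40).
Bill 3, $810: deductible already satisfied, so owner's share is 30% × $810 = $243. Cost to owner: $243. OOP to date $3,995.40.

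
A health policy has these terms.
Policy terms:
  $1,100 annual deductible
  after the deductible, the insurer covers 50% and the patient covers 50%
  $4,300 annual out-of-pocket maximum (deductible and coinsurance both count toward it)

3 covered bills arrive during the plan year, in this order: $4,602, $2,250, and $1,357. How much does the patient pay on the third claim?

Bill 1, $4,602: $1,100 finishes the deductible; $3,502 goes to coinsurance; patient's 50% is $1,751. Patient owes $2,851 (running OOP $2,851).
Bill 2, $2,250: deductible met; 50% of $2,250 = $1,125. Patient pays $1,125; OOP now $3,976.
Bill 3, $1,357: deductible met; 50% of $1,357 = $678.50. That would push OOP to $4,654.50, over the $4,300 cap, so patient pays $4,300 − $3,976 = $324.

$324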